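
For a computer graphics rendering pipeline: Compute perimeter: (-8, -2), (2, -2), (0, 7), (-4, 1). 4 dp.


Sides: (-8, -2)->(2, -2): sqrt(100) = 10, (2, -2)->(0, 7): sqrt(85) = 9.219544, (0, 7)->(-4, 1): sqrt(52) = 7.211103, (-4, 1)->(-8, -2): sqrt(25) = 5
Sum = 31.430647
Perimeter = 31.4306

31.4306


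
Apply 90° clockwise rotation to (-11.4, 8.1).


90° CW: (x,y) -> (y, -x)
(-11.4,8.1) -> (8.1, 11.4)

(8.1, 11.4)


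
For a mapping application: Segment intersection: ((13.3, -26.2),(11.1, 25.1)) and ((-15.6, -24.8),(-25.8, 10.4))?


Cross products: d1=-1003, d2=-1448.82, d3=1479.49, d4=1925.31
d1*d2 < 0 and d3*d4 < 0? no

No, they don't intersect


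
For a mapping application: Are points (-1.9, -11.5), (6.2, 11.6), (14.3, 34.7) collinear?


Cross product: (6.2-(-1.9))*(34.7-(-11.5)) - (11.6-(-11.5))*(14.3-(-1.9))
= 0

Yes, collinear


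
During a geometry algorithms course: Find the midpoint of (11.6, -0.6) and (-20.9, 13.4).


M = ((11.6+(-20.9))/2, ((-0.6)+13.4)/2)
= (-4.65, 6.4)

(-4.65, 6.4)


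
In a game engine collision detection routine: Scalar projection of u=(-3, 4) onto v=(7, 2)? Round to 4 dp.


u.v = -13, |v| = sqrt(53) = 7.2801
Scalar projection = u.v / |v| = -13 / sqrt(53) = -1.7857

-1.7857


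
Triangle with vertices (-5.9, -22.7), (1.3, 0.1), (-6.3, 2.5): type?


Side lengths squared: AB^2=571.68, BC^2=63.52, CA^2=635.2
Sorted: [63.52, 571.68, 635.2]
By sides: Scalene, By angles: Right

Scalene, Right


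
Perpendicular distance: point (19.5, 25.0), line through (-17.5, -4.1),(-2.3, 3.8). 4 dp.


|cross product| = 150.02
|line direction| = sqrt(293.45) = 17.1304
Distance = 150.02/sqrt(293.45) = 8.7575

8.7575


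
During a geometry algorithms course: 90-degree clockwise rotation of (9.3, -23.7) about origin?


90° CW: (x,y) -> (y, -x)
(9.3,-23.7) -> (-23.7, -9.3)

(-23.7, -9.3)


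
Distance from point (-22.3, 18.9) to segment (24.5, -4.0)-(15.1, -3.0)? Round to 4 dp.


Project P onto AB: t = 1 (clamped to [0,1])
Closest point on segment: (15.1, -3)
Distance: 43.3402

43.3402


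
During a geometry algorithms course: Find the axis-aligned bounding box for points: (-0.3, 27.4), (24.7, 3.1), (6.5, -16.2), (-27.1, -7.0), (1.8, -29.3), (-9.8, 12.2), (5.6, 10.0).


x range: [-27.1, 24.7]
y range: [-29.3, 27.4]
Bounding box: (-27.1,-29.3) to (24.7,27.4)

(-27.1,-29.3) to (24.7,27.4)


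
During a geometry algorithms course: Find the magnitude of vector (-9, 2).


|u| = sqrt((-9)^2 + 2^2) = sqrt(85) = 9.2195

9.2195


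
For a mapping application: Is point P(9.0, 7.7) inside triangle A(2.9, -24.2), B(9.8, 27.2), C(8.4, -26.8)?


Cross products: AB x AP = -93.43, BC x BP = -15.9, CA x CP = -191.31
All same sign? yes

Yes, inside


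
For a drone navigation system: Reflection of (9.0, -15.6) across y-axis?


Reflection over y-axis: (x,y) -> (-x,y)
(9, -15.6) -> (-9, -15.6)

(-9, -15.6)


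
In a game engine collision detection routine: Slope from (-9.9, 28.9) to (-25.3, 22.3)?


slope = (y2-y1)/(x2-x1) = (22.3-28.9)/((-25.3)-(-9.9)) = (-6.6)/(-15.4) = 0.4286

0.4286


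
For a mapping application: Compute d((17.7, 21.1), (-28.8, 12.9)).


dx=-46.5, dy=-8.2
d^2 = (-46.5)^2 + (-8.2)^2 = 2229.49
d = sqrt(2229.49) = 47.2175

47.2175


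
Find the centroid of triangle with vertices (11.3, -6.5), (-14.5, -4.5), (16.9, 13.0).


Centroid = ((x_A+x_B+x_C)/3, (y_A+y_B+y_C)/3)
= ((11.3+(-14.5)+16.9)/3, ((-6.5)+(-4.5)+13)/3)
= (4.5667, 0.6667)

(4.5667, 0.6667)


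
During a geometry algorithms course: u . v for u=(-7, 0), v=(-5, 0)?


u . v = u_x*v_x + u_y*v_y = (-7)*(-5) + 0*0
= 35 + 0 = 35

35


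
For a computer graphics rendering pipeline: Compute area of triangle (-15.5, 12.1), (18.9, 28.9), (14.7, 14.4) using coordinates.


Area = |x_A(y_B-y_C) + x_B(y_C-y_A) + x_C(y_A-y_B)|/2
= |(-224.75) + 43.47 + (-246.96)|/2
= 428.24/2 = 214.12

214.12


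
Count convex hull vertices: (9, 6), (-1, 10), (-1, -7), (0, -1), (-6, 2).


Convex hull vertices (CCW): (-6, 2), (-1, -7), (9, 6), (-1, 10)
Count = 4

4


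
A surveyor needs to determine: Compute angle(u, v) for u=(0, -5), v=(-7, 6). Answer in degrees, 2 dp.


u.v = -30, |u| = sqrt(25) = 5, |v| = sqrt(85) = 9.2195
cos(theta) = u.v/(|u||v|) = -30/sqrt(2125) = -0.650791
theta = acos(-0.650791) = 130.6 degrees

130.6 degrees


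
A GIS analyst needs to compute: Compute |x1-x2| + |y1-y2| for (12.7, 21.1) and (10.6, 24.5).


|12.7-10.6| + |21.1-24.5| = 2.1 + 3.4 = 5.5

5.5


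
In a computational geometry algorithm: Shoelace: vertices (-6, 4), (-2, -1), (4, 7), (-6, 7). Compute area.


Shoelace sum: ((-6)*(-1) - (-2)*4) + ((-2)*7 - 4*(-1)) + (4*7 - (-6)*7) + ((-6)*4 - (-6)*7)
= 92
Area = |92|/2 = 46

46


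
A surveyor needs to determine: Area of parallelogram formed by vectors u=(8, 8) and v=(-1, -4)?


|u x v| = |8*(-4) - 8*(-1)|
= |(-32) - (-8)| = 24

24


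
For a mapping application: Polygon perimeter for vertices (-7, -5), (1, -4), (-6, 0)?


Sides: (-7, -5)->(1, -4): sqrt(65) = 8.062258, (1, -4)->(-6, 0): sqrt(65) = 8.062258, (-6, 0)->(-7, -5): sqrt(26) = 5.09902
Sum = 21.223536
Perimeter = 21.2235

21.2235


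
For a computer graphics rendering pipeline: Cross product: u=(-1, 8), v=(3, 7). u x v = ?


u x v = u_x*v_y - u_y*v_x = (-1)*7 - 8*3
= (-7) - 24 = -31

-31


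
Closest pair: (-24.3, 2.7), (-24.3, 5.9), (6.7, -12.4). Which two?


d(P0,P1) = 3.2, d(P0,P2) = 34.482, d(P1,P2) = 35.9985
Closest: P0 and P1

Closest pair: (-24.3, 2.7) and (-24.3, 5.9), distance = 3.2


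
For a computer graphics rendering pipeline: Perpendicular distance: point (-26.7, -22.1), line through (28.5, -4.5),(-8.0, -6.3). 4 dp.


|cross product| = 543.04
|line direction| = sqrt(1335.49) = 36.5444
Distance = 543.04/sqrt(1335.49) = 14.8597

14.8597


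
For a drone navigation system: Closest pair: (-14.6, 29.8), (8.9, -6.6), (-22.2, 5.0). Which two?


d(P0,P1) = 43.3268, d(P0,P2) = 25.9384, d(P1,P2) = 33.1929
Closest: P0 and P2

Closest pair: (-14.6, 29.8) and (-22.2, 5.0), distance = 25.9384


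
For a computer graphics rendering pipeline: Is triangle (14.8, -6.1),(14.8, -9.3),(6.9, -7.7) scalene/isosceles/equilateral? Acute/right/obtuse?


Side lengths squared: AB^2=10.24, BC^2=64.97, CA^2=64.97
Sorted: [10.24, 64.97, 64.97]
By sides: Isosceles, By angles: Acute

Isosceles, Acute


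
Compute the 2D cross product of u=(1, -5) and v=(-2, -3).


u x v = u_x*v_y - u_y*v_x = 1*(-3) - (-5)*(-2)
= (-3) - 10 = -13

-13


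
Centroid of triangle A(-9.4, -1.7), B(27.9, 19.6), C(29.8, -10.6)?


Centroid = ((x_A+x_B+x_C)/3, (y_A+y_B+y_C)/3)
= (((-9.4)+27.9+29.8)/3, ((-1.7)+19.6+(-10.6))/3)
= (16.1, 2.4333)

(16.1, 2.4333)


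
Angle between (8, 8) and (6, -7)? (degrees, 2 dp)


u.v = -8, |u| = sqrt(128) = 11.3137, |v| = sqrt(85) = 9.2195
cos(theta) = u.v/(|u||v|) = -8/sqrt(10880) = -0.076696
theta = acos(-0.076696) = 94.4 degrees

94.4 degrees


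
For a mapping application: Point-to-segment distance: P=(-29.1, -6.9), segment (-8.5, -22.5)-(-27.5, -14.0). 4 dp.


Project P onto AB: t = 1 (clamped to [0,1])
Closest point on segment: (-27.5, -14)
Distance: 7.278

7.278


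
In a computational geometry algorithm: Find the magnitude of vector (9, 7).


|u| = sqrt(9^2 + 7^2) = sqrt(130) = 11.4018

11.4018


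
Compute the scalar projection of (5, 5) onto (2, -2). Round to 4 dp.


u.v = 0, |v| = sqrt(8) = 2.8284
Scalar projection = u.v / |v| = 0 / sqrt(8) = 0

0


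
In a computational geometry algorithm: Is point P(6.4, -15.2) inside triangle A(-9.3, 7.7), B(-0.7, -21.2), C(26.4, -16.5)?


Cross products: AB x AP = 256.79, BC x BP = 129.23, CA x CP = 437.59
All same sign? yes

Yes, inside


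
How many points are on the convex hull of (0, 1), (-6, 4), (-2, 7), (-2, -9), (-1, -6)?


Convex hull vertices (CCW): (-6, 4), (-2, -9), (-1, -6), (0, 1), (-2, 7)
Count = 5

5


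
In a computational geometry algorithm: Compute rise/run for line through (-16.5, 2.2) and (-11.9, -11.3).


slope = (y2-y1)/(x2-x1) = ((-11.3)-2.2)/((-11.9)-(-16.5)) = (-13.5)/4.6 = -2.9348

-2.9348


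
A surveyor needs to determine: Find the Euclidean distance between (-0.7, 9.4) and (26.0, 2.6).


dx=26.7, dy=-6.8
d^2 = 26.7^2 + (-6.8)^2 = 759.13
d = sqrt(759.13) = 27.5523

27.5523


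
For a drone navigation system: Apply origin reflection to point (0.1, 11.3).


Reflection over origin: (x,y) -> (-x,-y)
(0.1, 11.3) -> (-0.1, -11.3)

(-0.1, -11.3)


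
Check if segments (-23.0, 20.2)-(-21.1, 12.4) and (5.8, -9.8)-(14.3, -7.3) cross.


Cross products: d1=327, d2=255.95, d3=167.64, d4=238.69
d1*d2 < 0 and d3*d4 < 0? no

No, they don't intersect


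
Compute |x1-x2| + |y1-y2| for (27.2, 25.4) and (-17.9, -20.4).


|27.2-(-17.9)| + |25.4-(-20.4)| = 45.1 + 45.8 = 90.9

90.9


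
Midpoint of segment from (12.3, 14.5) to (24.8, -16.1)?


M = ((12.3+24.8)/2, (14.5+(-16.1))/2)
= (18.55, -0.8)

(18.55, -0.8)


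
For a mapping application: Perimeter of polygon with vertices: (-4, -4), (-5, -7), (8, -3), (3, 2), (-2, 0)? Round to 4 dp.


Sides: (-4, -4)->(-5, -7): sqrt(10) = 3.162278, (-5, -7)->(8, -3): sqrt(185) = 13.601471, (8, -3)->(3, 2): sqrt(50) = 7.071068, (3, 2)->(-2, 0): sqrt(29) = 5.385165, (-2, 0)->(-4, -4): sqrt(20) = 4.472136
Sum = 33.692118
Perimeter = 33.6921

33.6921


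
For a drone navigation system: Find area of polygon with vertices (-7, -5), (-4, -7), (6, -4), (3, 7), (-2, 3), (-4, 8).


Shoelace sum: ((-7)*(-7) - (-4)*(-5)) + ((-4)*(-4) - 6*(-7)) + (6*7 - 3*(-4)) + (3*3 - (-2)*7) + ((-2)*8 - (-4)*3) + ((-4)*(-5) - (-7)*8)
= 236
Area = |236|/2 = 118

118


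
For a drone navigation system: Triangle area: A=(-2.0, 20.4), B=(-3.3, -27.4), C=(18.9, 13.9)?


Area = |x_A(y_B-y_C) + x_B(y_C-y_A) + x_C(y_A-y_B)|/2
= |82.6 + 21.45 + 903.42|/2
= 1007.47/2 = 503.735

503.735


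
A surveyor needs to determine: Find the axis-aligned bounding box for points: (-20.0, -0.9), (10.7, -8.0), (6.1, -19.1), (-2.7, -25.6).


x range: [-20, 10.7]
y range: [-25.6, -0.9]
Bounding box: (-20,-25.6) to (10.7,-0.9)

(-20,-25.6) to (10.7,-0.9)


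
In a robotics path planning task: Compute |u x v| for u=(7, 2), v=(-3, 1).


|u x v| = |7*1 - 2*(-3)|
= |7 - (-6)| = 13

13


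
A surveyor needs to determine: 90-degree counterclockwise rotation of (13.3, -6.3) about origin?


90° CCW: (x,y) -> (-y, x)
(13.3,-6.3) -> (6.3, 13.3)

(6.3, 13.3)


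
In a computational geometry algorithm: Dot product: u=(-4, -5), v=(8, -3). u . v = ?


u . v = u_x*v_x + u_y*v_y = (-4)*8 + (-5)*(-3)
= (-32) + 15 = -17

-17


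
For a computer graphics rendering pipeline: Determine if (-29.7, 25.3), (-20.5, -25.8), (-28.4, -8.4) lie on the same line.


Cross product: ((-20.5)-(-29.7))*((-8.4)-25.3) - ((-25.8)-25.3)*((-28.4)-(-29.7))
= -243.61

No, not collinear


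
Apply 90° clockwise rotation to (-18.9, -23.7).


90° CW: (x,y) -> (y, -x)
(-18.9,-23.7) -> (-23.7, 18.9)

(-23.7, 18.9)


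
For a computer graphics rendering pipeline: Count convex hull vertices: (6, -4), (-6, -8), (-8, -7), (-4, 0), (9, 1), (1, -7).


Convex hull vertices (CCW): (-8, -7), (-6, -8), (1, -7), (6, -4), (9, 1), (-4, 0)
Count = 6

6


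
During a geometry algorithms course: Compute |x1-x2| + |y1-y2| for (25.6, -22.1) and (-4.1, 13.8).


|25.6-(-4.1)| + |(-22.1)-13.8| = 29.7 + 35.9 = 65.6

65.6


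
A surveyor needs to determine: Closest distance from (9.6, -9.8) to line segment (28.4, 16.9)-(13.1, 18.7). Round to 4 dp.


Project P onto AB: t = 1 (clamped to [0,1])
Closest point on segment: (13.1, 18.7)
Distance: 28.7141

28.7141


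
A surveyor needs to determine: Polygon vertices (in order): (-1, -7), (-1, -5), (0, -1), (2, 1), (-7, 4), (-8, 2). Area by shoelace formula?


Shoelace sum: ((-1)*(-5) - (-1)*(-7)) + ((-1)*(-1) - 0*(-5)) + (0*1 - 2*(-1)) + (2*4 - (-7)*1) + ((-7)*2 - (-8)*4) + ((-8)*(-7) - (-1)*2)
= 92
Area = |92|/2 = 46

46


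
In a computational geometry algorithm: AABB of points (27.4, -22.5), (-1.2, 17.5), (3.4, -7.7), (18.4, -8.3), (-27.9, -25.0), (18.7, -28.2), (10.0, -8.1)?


x range: [-27.9, 27.4]
y range: [-28.2, 17.5]
Bounding box: (-27.9,-28.2) to (27.4,17.5)

(-27.9,-28.2) to (27.4,17.5)


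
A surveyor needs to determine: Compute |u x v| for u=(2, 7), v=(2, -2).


|u x v| = |2*(-2) - 7*2|
= |(-4) - 14| = 18

18


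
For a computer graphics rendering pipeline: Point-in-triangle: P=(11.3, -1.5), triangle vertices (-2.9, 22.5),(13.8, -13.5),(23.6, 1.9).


Cross products: AB x AP = 110.4, BC x BP = 156.1, CA x CP = 343.48
All same sign? yes

Yes, inside


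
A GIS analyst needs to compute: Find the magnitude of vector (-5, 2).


|u| = sqrt((-5)^2 + 2^2) = sqrt(29) = 5.3852

5.3852


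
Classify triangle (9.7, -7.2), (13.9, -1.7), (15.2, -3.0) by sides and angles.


Side lengths squared: AB^2=47.89, BC^2=3.38, CA^2=47.89
Sorted: [3.38, 47.89, 47.89]
By sides: Isosceles, By angles: Acute

Isosceles, Acute


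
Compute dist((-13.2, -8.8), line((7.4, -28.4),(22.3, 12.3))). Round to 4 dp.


|cross product| = 1130.46
|line direction| = sqrt(1878.5) = 43.3417
Distance = 1130.46/sqrt(1878.5) = 26.0825

26.0825


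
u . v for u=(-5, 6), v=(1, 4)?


u . v = u_x*v_x + u_y*v_y = (-5)*1 + 6*4
= (-5) + 24 = 19

19


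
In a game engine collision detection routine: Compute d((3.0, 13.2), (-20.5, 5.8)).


dx=-23.5, dy=-7.4
d^2 = (-23.5)^2 + (-7.4)^2 = 607.01
d = sqrt(607.01) = 24.6376

24.6376


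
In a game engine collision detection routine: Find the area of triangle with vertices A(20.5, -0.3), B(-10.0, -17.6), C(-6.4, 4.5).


Area = |x_A(y_B-y_C) + x_B(y_C-y_A) + x_C(y_A-y_B)|/2
= |(-453.05) + (-48) + (-110.72)|/2
= 611.77/2 = 305.885

305.885


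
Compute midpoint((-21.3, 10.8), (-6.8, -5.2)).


M = (((-21.3)+(-6.8))/2, (10.8+(-5.2))/2)
= (-14.05, 2.8)

(-14.05, 2.8)


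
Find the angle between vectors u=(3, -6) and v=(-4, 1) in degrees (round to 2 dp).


u.v = -18, |u| = sqrt(45) = 6.7082, |v| = sqrt(17) = 4.1231
cos(theta) = u.v/(|u||v|) = -18/sqrt(765) = -0.650791
theta = acos(-0.650791) = 130.6 degrees

130.6 degrees


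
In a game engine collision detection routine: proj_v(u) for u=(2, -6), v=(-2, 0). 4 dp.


u.v = -4, |v| = sqrt(4) = 2
Scalar projection = u.v / |v| = -4 / sqrt(4) = -2

-2


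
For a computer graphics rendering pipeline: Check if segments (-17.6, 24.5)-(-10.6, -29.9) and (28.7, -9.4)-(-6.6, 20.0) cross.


Cross products: d1=164.55, d2=1879.07, d3=2281.42, d4=566.9
d1*d2 < 0 and d3*d4 < 0? no

No, they don't intersect


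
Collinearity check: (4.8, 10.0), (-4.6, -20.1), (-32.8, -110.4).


Cross product: ((-4.6)-4.8)*((-110.4)-10) - ((-20.1)-10)*((-32.8)-4.8)
= 0

Yes, collinear


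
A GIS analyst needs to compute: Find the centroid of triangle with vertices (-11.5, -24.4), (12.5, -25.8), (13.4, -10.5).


Centroid = ((x_A+x_B+x_C)/3, (y_A+y_B+y_C)/3)
= (((-11.5)+12.5+13.4)/3, ((-24.4)+(-25.8)+(-10.5))/3)
= (4.8, -20.2333)

(4.8, -20.2333)


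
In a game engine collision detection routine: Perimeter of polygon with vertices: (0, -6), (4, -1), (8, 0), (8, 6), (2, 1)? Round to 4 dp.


Sides: (0, -6)->(4, -1): sqrt(41) = 6.403124, (4, -1)->(8, 0): sqrt(17) = 4.123106, (8, 0)->(8, 6): sqrt(36) = 6, (8, 6)->(2, 1): sqrt(61) = 7.81025, (2, 1)->(0, -6): sqrt(53) = 7.28011
Sum = 31.61659
Perimeter = 31.6166

31.6166


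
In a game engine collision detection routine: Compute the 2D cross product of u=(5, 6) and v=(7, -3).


u x v = u_x*v_y - u_y*v_x = 5*(-3) - 6*7
= (-15) - 42 = -57

-57


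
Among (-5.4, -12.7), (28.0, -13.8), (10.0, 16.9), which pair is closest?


d(P0,P1) = 33.4181, d(P0,P2) = 33.3665, d(P1,P2) = 35.5878
Closest: P0 and P2

Closest pair: (-5.4, -12.7) and (10.0, 16.9), distance = 33.3665


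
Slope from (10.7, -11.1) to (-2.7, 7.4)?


slope = (y2-y1)/(x2-x1) = (7.4-(-11.1))/((-2.7)-10.7) = 18.5/(-13.4) = -1.3806

-1.3806


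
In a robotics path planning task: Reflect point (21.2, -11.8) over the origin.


Reflection over origin: (x,y) -> (-x,-y)
(21.2, -11.8) -> (-21.2, 11.8)

(-21.2, 11.8)


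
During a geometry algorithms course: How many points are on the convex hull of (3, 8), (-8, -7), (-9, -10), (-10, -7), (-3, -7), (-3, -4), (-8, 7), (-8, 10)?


Convex hull vertices (CCW): (-10, -7), (-9, -10), (-3, -7), (3, 8), (-8, 10)
Count = 5

5


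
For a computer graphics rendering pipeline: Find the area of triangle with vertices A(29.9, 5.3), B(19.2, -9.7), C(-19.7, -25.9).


Area = |x_A(y_B-y_C) + x_B(y_C-y_A) + x_C(y_A-y_B)|/2
= |484.38 + (-599.04) + (-295.5)|/2
= 410.16/2 = 205.08

205.08


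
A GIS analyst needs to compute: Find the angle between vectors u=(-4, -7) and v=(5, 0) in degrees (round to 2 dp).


u.v = -20, |u| = sqrt(65) = 8.0623, |v| = sqrt(25) = 5
cos(theta) = u.v/(|u||v|) = -20/sqrt(1625) = -0.496139
theta = acos(-0.496139) = 119.74 degrees

119.74 degrees


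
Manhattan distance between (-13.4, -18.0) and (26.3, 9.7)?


|(-13.4)-26.3| + |(-18)-9.7| = 39.7 + 27.7 = 67.4

67.4


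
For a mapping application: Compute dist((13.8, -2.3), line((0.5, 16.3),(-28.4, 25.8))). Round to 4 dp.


|cross product| = 411.19
|line direction| = sqrt(925.46) = 30.4214
Distance = 411.19/sqrt(925.46) = 13.5165

13.5165


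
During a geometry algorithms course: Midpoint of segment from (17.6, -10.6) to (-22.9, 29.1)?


M = ((17.6+(-22.9))/2, ((-10.6)+29.1)/2)
= (-2.65, 9.25)

(-2.65, 9.25)


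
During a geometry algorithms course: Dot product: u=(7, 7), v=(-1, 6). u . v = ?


u . v = u_x*v_x + u_y*v_y = 7*(-1) + 7*6
= (-7) + 42 = 35

35


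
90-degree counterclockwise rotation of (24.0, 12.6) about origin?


90° CCW: (x,y) -> (-y, x)
(24,12.6) -> (-12.6, 24)

(-12.6, 24)


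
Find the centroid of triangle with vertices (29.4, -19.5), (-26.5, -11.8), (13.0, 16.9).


Centroid = ((x_A+x_B+x_C)/3, (y_A+y_B+y_C)/3)
= ((29.4+(-26.5)+13)/3, ((-19.5)+(-11.8)+16.9)/3)
= (5.3, -4.8)

(5.3, -4.8)


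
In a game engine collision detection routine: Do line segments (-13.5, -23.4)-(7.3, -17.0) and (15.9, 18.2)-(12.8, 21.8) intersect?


Cross products: d1=234.8, d2=140.08, d3=677.12, d4=771.84
d1*d2 < 0 and d3*d4 < 0? no

No, they don't intersect


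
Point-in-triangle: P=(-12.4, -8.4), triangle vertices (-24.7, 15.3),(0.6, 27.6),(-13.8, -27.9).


Cross products: AB x AP = -750.9, BC x BP = -203.1, CA x CP = -273.03
All same sign? yes

Yes, inside


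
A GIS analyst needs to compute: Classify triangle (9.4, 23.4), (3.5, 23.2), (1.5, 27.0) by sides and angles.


Side lengths squared: AB^2=34.85, BC^2=18.44, CA^2=75.37
Sorted: [18.44, 34.85, 75.37]
By sides: Scalene, By angles: Obtuse

Scalene, Obtuse


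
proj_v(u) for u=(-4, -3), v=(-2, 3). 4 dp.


u.v = -1, |v| = sqrt(13) = 3.6056
Scalar projection = u.v / |v| = -1 / sqrt(13) = -0.2774

-0.2774


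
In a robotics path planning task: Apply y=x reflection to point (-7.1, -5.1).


Reflection over y=x: (x,y) -> (y,x)
(-7.1, -5.1) -> (-5.1, -7.1)

(-5.1, -7.1)


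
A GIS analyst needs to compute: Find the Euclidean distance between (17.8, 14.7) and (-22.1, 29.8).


dx=-39.9, dy=15.1
d^2 = (-39.9)^2 + 15.1^2 = 1820.02
d = sqrt(1820.02) = 42.6617

42.6617


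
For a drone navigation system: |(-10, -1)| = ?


|u| = sqrt((-10)^2 + (-1)^2) = sqrt(101) = 10.0499

10.0499


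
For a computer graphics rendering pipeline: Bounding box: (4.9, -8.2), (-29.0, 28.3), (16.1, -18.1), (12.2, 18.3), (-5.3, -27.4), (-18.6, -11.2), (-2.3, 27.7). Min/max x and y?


x range: [-29, 16.1]
y range: [-27.4, 28.3]
Bounding box: (-29,-27.4) to (16.1,28.3)

(-29,-27.4) to (16.1,28.3)


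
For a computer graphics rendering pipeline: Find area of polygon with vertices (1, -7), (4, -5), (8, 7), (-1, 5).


Shoelace sum: (1*(-5) - 4*(-7)) + (4*7 - 8*(-5)) + (8*5 - (-1)*7) + ((-1)*(-7) - 1*5)
= 140
Area = |140|/2 = 70

70


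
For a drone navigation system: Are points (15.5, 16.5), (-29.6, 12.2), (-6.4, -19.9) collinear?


Cross product: ((-29.6)-15.5)*((-19.9)-16.5) - (12.2-16.5)*((-6.4)-15.5)
= 1547.47

No, not collinear


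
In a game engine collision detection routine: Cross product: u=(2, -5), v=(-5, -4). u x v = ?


u x v = u_x*v_y - u_y*v_x = 2*(-4) - (-5)*(-5)
= (-8) - 25 = -33

-33


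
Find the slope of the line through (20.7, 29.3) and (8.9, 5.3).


slope = (y2-y1)/(x2-x1) = (5.3-29.3)/(8.9-20.7) = (-24)/(-11.8) = 2.0339

2.0339


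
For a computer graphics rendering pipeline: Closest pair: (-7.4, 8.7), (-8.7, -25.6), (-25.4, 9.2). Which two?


d(P0,P1) = 34.3246, d(P0,P2) = 18.0069, d(P1,P2) = 38.5996
Closest: P0 and P2

Closest pair: (-7.4, 8.7) and (-25.4, 9.2), distance = 18.0069


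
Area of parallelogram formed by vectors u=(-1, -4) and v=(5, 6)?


|u x v| = |(-1)*6 - (-4)*5|
= |(-6) - (-20)| = 14

14


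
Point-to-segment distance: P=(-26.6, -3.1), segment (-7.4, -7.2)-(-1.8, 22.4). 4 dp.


Project P onto AB: t = 0.0153 (clamped to [0,1])
Closest point on segment: (-7.3146, -6.7486)
Distance: 19.6275

19.6275


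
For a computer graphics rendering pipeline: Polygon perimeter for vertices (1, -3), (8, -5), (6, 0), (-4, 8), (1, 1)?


Sides: (1, -3)->(8, -5): sqrt(53) = 7.28011, (8, -5)->(6, 0): sqrt(29) = 5.385165, (6, 0)->(-4, 8): sqrt(164) = 12.806248, (-4, 8)->(1, 1): sqrt(74) = 8.602325, (1, 1)->(1, -3): sqrt(16) = 4
Sum = 38.073848
Perimeter = 38.0738

38.0738


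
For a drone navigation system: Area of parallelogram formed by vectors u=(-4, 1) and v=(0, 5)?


|u x v| = |(-4)*5 - 1*0|
= |(-20) - 0| = 20

20


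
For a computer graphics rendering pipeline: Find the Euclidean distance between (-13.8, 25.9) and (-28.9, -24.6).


dx=-15.1, dy=-50.5
d^2 = (-15.1)^2 + (-50.5)^2 = 2778.26
d = sqrt(2778.26) = 52.7092

52.7092


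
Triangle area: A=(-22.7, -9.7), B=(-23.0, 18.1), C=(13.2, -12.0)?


Area = |x_A(y_B-y_C) + x_B(y_C-y_A) + x_C(y_A-y_B)|/2
= |(-683.27) + 52.9 + (-366.96)|/2
= 997.33/2 = 498.665

498.665


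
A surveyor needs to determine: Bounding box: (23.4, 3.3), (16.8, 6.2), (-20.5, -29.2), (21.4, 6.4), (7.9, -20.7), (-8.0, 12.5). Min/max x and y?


x range: [-20.5, 23.4]
y range: [-29.2, 12.5]
Bounding box: (-20.5,-29.2) to (23.4,12.5)

(-20.5,-29.2) to (23.4,12.5)


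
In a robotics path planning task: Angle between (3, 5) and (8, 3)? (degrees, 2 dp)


u.v = 39, |u| = sqrt(34) = 5.831, |v| = sqrt(73) = 8.544
cos(theta) = u.v/(|u||v|) = 39/sqrt(2482) = 0.782823
theta = acos(0.782823) = 38.48 degrees

38.48 degrees


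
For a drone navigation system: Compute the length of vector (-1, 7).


|u| = sqrt((-1)^2 + 7^2) = sqrt(50) = 7.0711

7.0711


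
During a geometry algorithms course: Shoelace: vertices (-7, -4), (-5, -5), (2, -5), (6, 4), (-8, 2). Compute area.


Shoelace sum: ((-7)*(-5) - (-5)*(-4)) + ((-5)*(-5) - 2*(-5)) + (2*4 - 6*(-5)) + (6*2 - (-8)*4) + ((-8)*(-4) - (-7)*2)
= 178
Area = |178|/2 = 89

89


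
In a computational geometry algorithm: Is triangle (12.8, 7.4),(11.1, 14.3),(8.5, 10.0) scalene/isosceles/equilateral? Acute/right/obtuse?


Side lengths squared: AB^2=50.5, BC^2=25.25, CA^2=25.25
Sorted: [25.25, 25.25, 50.5]
By sides: Isosceles, By angles: Right

Isosceles, Right


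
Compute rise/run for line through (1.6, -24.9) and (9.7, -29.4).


slope = (y2-y1)/(x2-x1) = ((-29.4)-(-24.9))/(9.7-1.6) = (-4.5)/8.1 = -0.5556

-0.5556


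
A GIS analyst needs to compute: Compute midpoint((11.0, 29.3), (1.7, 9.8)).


M = ((11+1.7)/2, (29.3+9.8)/2)
= (6.35, 19.55)

(6.35, 19.55)


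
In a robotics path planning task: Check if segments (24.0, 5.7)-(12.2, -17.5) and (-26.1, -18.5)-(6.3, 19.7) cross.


Cross products: d1=-1129.74, d2=-1430.66, d3=-876.76, d4=-575.84
d1*d2 < 0 and d3*d4 < 0? no

No, they don't intersect


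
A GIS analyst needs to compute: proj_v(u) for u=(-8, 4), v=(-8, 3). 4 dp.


u.v = 76, |v| = sqrt(73) = 8.544
Scalar projection = u.v / |v| = 76 / sqrt(73) = 8.8951

8.8951


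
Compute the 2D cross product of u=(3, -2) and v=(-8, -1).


u x v = u_x*v_y - u_y*v_x = 3*(-1) - (-2)*(-8)
= (-3) - 16 = -19

-19


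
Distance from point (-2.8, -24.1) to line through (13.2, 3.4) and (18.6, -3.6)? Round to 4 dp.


|cross product| = 260.5
|line direction| = sqrt(78.16) = 8.8408
Distance = 260.5/sqrt(78.16) = 29.4656

29.4656


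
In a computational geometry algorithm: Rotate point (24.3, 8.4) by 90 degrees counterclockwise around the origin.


90° CCW: (x,y) -> (-y, x)
(24.3,8.4) -> (-8.4, 24.3)

(-8.4, 24.3)


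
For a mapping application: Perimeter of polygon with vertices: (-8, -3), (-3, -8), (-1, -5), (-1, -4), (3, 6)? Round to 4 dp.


Sides: (-8, -3)->(-3, -8): sqrt(50) = 7.071068, (-3, -8)->(-1, -5): sqrt(13) = 3.605551, (-1, -5)->(-1, -4): sqrt(1) = 1, (-1, -4)->(3, 6): sqrt(116) = 10.77033, (3, 6)->(-8, -3): sqrt(202) = 14.21267
Sum = 36.659619
Perimeter = 36.6596

36.6596


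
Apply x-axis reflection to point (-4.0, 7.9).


Reflection over x-axis: (x,y) -> (x,-y)
(-4, 7.9) -> (-4, -7.9)

(-4, -7.9)


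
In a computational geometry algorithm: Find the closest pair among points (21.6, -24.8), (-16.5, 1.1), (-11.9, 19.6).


d(P0,P1) = 46.0697, d(P0,P2) = 55.6202, d(P1,P2) = 19.0633
Closest: P1 and P2

Closest pair: (-16.5, 1.1) and (-11.9, 19.6), distance = 19.0633


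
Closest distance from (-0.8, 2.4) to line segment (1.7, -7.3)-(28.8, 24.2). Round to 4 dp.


Project P onto AB: t = 0.1377 (clamped to [0,1])
Closest point on segment: (5.4323, -2.9617)
Distance: 8.2213

8.2213


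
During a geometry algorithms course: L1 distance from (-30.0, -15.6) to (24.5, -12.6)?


|(-30)-24.5| + |(-15.6)-(-12.6)| = 54.5 + 3 = 57.5

57.5


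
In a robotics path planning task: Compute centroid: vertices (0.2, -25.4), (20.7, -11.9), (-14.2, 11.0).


Centroid = ((x_A+x_B+x_C)/3, (y_A+y_B+y_C)/3)
= ((0.2+20.7+(-14.2))/3, ((-25.4)+(-11.9)+11)/3)
= (2.2333, -8.7667)

(2.2333, -8.7667)


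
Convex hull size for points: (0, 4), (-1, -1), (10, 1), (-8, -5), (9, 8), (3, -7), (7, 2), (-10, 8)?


Convex hull vertices (CCW): (-10, 8), (-8, -5), (3, -7), (10, 1), (9, 8)
Count = 5

5


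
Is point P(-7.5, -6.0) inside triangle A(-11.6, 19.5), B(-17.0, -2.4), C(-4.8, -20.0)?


Cross products: AB x AP = 227.49, BC x BP = 123.28, CA x CP = 11.45
All same sign? yes

Yes, inside


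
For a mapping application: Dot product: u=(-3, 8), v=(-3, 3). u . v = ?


u . v = u_x*v_x + u_y*v_y = (-3)*(-3) + 8*3
= 9 + 24 = 33

33


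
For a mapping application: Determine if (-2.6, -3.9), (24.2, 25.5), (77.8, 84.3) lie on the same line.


Cross product: (24.2-(-2.6))*(84.3-(-3.9)) - (25.5-(-3.9))*(77.8-(-2.6))
= 0

Yes, collinear


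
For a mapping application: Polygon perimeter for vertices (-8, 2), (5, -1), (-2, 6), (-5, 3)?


Sides: (-8, 2)->(5, -1): sqrt(178) = 13.341664, (5, -1)->(-2, 6): sqrt(98) = 9.899495, (-2, 6)->(-5, 3): sqrt(18) = 4.242641, (-5, 3)->(-8, 2): sqrt(10) = 3.162278
Sum = 30.646078
Perimeter = 30.6461

30.6461


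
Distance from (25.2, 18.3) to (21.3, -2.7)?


dx=-3.9, dy=-21
d^2 = (-3.9)^2 + (-21)^2 = 456.21
d = sqrt(456.21) = 21.3591

21.3591


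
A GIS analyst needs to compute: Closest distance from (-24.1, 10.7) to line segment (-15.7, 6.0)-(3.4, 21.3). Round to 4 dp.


Project P onto AB: t = 0 (clamped to [0,1])
Closest point on segment: (-15.7, 6)
Distance: 9.6255

9.6255


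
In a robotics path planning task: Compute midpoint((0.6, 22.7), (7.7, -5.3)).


M = ((0.6+7.7)/2, (22.7+(-5.3))/2)
= (4.15, 8.7)

(4.15, 8.7)


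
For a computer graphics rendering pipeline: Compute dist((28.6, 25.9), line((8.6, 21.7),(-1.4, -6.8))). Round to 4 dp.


|cross product| = 528
|line direction| = sqrt(912.25) = 30.2035
Distance = 528/sqrt(912.25) = 17.4814

17.4814


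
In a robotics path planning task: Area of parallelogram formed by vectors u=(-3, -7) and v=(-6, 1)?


|u x v| = |(-3)*1 - (-7)*(-6)|
= |(-3) - 42| = 45

45


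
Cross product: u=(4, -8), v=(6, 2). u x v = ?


u x v = u_x*v_y - u_y*v_x = 4*2 - (-8)*6
= 8 - (-48) = 56

56


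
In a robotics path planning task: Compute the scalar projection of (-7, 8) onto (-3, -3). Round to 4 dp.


u.v = -3, |v| = sqrt(18) = 4.2426
Scalar projection = u.v / |v| = -3 / sqrt(18) = -0.7071

-0.7071


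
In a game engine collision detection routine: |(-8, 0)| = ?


|u| = sqrt((-8)^2 + 0^2) = sqrt(64) = 8

8


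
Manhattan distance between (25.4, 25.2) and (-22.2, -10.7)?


|25.4-(-22.2)| + |25.2-(-10.7)| = 47.6 + 35.9 = 83.5

83.5


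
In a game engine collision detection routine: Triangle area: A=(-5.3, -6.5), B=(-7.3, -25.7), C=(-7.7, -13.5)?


Area = |x_A(y_B-y_C) + x_B(y_C-y_A) + x_C(y_A-y_B)|/2
= |64.66 + 51.1 + (-147.84)|/2
= 32.08/2 = 16.04

16.04


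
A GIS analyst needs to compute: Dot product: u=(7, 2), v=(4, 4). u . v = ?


u . v = u_x*v_x + u_y*v_y = 7*4 + 2*4
= 28 + 8 = 36

36


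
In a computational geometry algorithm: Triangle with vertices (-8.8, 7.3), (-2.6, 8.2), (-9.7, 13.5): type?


Side lengths squared: AB^2=39.25, BC^2=78.5, CA^2=39.25
Sorted: [39.25, 39.25, 78.5]
By sides: Isosceles, By angles: Right

Isosceles, Right


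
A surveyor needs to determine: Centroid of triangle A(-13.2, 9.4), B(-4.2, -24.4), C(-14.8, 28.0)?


Centroid = ((x_A+x_B+x_C)/3, (y_A+y_B+y_C)/3)
= (((-13.2)+(-4.2)+(-14.8))/3, (9.4+(-24.4)+28)/3)
= (-10.7333, 4.3333)

(-10.7333, 4.3333)


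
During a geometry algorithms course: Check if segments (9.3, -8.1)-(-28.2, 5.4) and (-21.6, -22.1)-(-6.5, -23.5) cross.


Cross products: d1=254.66, d2=406.01, d3=942.15, d4=790.8
d1*d2 < 0 and d3*d4 < 0? no

No, they don't intersect


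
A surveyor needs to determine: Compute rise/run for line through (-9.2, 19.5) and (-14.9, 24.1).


slope = (y2-y1)/(x2-x1) = (24.1-19.5)/((-14.9)-(-9.2)) = 4.6/(-5.7) = -0.807

-0.807


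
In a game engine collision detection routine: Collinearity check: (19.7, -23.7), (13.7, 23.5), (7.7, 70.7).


Cross product: (13.7-19.7)*(70.7-(-23.7)) - (23.5-(-23.7))*(7.7-19.7)
= 0

Yes, collinear


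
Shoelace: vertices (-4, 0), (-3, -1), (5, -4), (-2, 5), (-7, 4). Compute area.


Shoelace sum: ((-4)*(-1) - (-3)*0) + ((-3)*(-4) - 5*(-1)) + (5*5 - (-2)*(-4)) + ((-2)*4 - (-7)*5) + ((-7)*0 - (-4)*4)
= 81
Area = |81|/2 = 40.5

40.5


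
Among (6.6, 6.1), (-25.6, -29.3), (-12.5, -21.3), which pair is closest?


d(P0,P1) = 47.8539, d(P0,P2) = 33.4001, d(P1,P2) = 15.3496
Closest: P1 and P2

Closest pair: (-25.6, -29.3) and (-12.5, -21.3), distance = 15.3496


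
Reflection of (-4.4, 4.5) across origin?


Reflection over origin: (x,y) -> (-x,-y)
(-4.4, 4.5) -> (4.4, -4.5)

(4.4, -4.5)


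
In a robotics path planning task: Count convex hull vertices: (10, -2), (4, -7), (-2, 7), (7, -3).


Convex hull vertices (CCW): (-2, 7), (4, -7), (10, -2)
Count = 3

3


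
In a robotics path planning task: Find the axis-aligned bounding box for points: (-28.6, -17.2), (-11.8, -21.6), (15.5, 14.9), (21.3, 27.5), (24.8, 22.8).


x range: [-28.6, 24.8]
y range: [-21.6, 27.5]
Bounding box: (-28.6,-21.6) to (24.8,27.5)

(-28.6,-21.6) to (24.8,27.5)


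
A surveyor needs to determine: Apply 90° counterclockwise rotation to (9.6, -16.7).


90° CCW: (x,y) -> (-y, x)
(9.6,-16.7) -> (16.7, 9.6)

(16.7, 9.6)


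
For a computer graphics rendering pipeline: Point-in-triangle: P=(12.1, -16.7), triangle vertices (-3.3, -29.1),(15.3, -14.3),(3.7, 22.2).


Cross products: AB x AP = 2.72, BC x BP = 144.64, CA x CP = 703.22
All same sign? yes

Yes, inside


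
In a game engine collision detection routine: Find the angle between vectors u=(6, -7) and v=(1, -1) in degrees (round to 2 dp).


u.v = 13, |u| = sqrt(85) = 9.2195, |v| = sqrt(2) = 1.4142
cos(theta) = u.v/(|u||v|) = 13/sqrt(170) = 0.997054
theta = acos(0.997054) = 4.4 degrees

4.4 degrees


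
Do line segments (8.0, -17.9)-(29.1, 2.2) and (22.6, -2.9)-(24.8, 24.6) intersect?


Cross products: d1=368.5, d2=-167.53, d3=23.04, d4=559.07
d1*d2 < 0 and d3*d4 < 0? no

No, they don't intersect


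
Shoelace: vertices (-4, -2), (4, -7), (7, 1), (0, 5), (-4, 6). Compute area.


Shoelace sum: ((-4)*(-7) - 4*(-2)) + (4*1 - 7*(-7)) + (7*5 - 0*1) + (0*6 - (-4)*5) + ((-4)*(-2) - (-4)*6)
= 176
Area = |176|/2 = 88

88


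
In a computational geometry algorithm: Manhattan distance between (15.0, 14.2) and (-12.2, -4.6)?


|15-(-12.2)| + |14.2-(-4.6)| = 27.2 + 18.8 = 46

46


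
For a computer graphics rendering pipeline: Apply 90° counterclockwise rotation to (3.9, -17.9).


90° CCW: (x,y) -> (-y, x)
(3.9,-17.9) -> (17.9, 3.9)

(17.9, 3.9)


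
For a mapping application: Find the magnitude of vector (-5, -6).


|u| = sqrt((-5)^2 + (-6)^2) = sqrt(61) = 7.8102

7.8102


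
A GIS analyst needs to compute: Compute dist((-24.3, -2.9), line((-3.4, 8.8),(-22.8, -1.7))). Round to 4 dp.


|cross product| = 7.53
|line direction| = sqrt(486.61) = 22.0592
Distance = 7.53/sqrt(486.61) = 0.3414

0.3414


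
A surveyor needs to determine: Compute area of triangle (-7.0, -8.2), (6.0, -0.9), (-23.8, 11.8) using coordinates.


Area = |x_A(y_B-y_C) + x_B(y_C-y_A) + x_C(y_A-y_B)|/2
= |88.9 + 120 + 173.74|/2
= 382.64/2 = 191.32

191.32


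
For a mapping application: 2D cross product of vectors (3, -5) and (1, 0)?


u x v = u_x*v_y - u_y*v_x = 3*0 - (-5)*1
= 0 - (-5) = 5

5


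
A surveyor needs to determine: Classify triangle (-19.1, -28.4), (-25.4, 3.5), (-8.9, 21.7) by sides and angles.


Side lengths squared: AB^2=1057.3, BC^2=603.49, CA^2=2614.05
Sorted: [603.49, 1057.3, 2614.05]
By sides: Scalene, By angles: Obtuse

Scalene, Obtuse


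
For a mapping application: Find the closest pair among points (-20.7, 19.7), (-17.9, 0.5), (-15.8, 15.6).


d(P0,P1) = 19.4031, d(P0,P2) = 6.3891, d(P1,P2) = 15.2453
Closest: P0 and P2

Closest pair: (-20.7, 19.7) and (-15.8, 15.6), distance = 6.3891


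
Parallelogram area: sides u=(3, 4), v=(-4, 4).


|u x v| = |3*4 - 4*(-4)|
= |12 - (-16)| = 28

28


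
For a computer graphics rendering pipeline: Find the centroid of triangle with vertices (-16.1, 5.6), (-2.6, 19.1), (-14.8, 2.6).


Centroid = ((x_A+x_B+x_C)/3, (y_A+y_B+y_C)/3)
= (((-16.1)+(-2.6)+(-14.8))/3, (5.6+19.1+2.6)/3)
= (-11.1667, 9.1)

(-11.1667, 9.1)


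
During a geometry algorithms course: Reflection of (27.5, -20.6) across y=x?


Reflection over y=x: (x,y) -> (y,x)
(27.5, -20.6) -> (-20.6, 27.5)

(-20.6, 27.5)


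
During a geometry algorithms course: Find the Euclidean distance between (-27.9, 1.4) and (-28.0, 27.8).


dx=-0.1, dy=26.4
d^2 = (-0.1)^2 + 26.4^2 = 696.97
d = sqrt(696.97) = 26.4002

26.4002


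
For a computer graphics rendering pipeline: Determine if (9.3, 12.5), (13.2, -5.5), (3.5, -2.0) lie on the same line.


Cross product: (13.2-9.3)*((-2)-12.5) - ((-5.5)-12.5)*(3.5-9.3)
= -160.95

No, not collinear


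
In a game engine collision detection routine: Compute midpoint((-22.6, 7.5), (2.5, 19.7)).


M = (((-22.6)+2.5)/2, (7.5+19.7)/2)
= (-10.05, 13.6)

(-10.05, 13.6)


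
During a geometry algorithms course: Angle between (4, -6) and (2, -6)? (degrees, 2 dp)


u.v = 44, |u| = sqrt(52) = 7.2111, |v| = sqrt(40) = 6.3246
cos(theta) = u.v/(|u||v|) = 44/sqrt(2080) = 0.964764
theta = acos(0.964764) = 15.26 degrees

15.26 degrees


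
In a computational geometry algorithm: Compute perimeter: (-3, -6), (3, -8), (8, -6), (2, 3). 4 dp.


Sides: (-3, -6)->(3, -8): sqrt(40) = 6.324555, (3, -8)->(8, -6): sqrt(29) = 5.385165, (8, -6)->(2, 3): sqrt(117) = 10.816654, (2, 3)->(-3, -6): sqrt(106) = 10.29563
Sum = 32.822004
Perimeter = 32.822

32.822


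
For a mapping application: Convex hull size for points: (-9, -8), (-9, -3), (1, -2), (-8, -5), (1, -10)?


Convex hull vertices (CCW): (-9, -8), (1, -10), (1, -2), (-9, -3)
Count = 4

4


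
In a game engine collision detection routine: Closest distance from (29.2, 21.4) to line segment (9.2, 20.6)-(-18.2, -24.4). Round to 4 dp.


Project P onto AB: t = 0 (clamped to [0,1])
Closest point on segment: (9.2, 20.6)
Distance: 20.016

20.016


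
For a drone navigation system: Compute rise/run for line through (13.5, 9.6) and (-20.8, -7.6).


slope = (y2-y1)/(x2-x1) = ((-7.6)-9.6)/((-20.8)-13.5) = (-17.2)/(-34.3) = 0.5015

0.5015


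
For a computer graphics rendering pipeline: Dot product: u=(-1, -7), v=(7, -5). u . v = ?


u . v = u_x*v_x + u_y*v_y = (-1)*7 + (-7)*(-5)
= (-7) + 35 = 28

28


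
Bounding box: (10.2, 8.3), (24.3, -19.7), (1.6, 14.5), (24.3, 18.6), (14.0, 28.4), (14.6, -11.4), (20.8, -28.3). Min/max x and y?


x range: [1.6, 24.3]
y range: [-28.3, 28.4]
Bounding box: (1.6,-28.3) to (24.3,28.4)

(1.6,-28.3) to (24.3,28.4)


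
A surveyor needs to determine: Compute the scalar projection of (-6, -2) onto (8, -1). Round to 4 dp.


u.v = -46, |v| = sqrt(65) = 8.0623
Scalar projection = u.v / |v| = -46 / sqrt(65) = -5.7056

-5.7056


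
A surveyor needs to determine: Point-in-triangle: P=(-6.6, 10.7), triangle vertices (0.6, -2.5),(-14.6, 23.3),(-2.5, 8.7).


Cross products: AB x AP = -14.88, BC x BP = -35.66, CA x CP = -39.72
All same sign? yes

Yes, inside


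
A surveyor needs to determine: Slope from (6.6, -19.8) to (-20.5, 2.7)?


slope = (y2-y1)/(x2-x1) = (2.7-(-19.8))/((-20.5)-6.6) = 22.5/(-27.1) = -0.8303

-0.8303


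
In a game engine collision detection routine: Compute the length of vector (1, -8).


|u| = sqrt(1^2 + (-8)^2) = sqrt(65) = 8.0623

8.0623


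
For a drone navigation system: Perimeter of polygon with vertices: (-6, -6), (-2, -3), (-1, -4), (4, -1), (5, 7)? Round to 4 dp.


Sides: (-6, -6)->(-2, -3): sqrt(25) = 5, (-2, -3)->(-1, -4): sqrt(2) = 1.414214, (-1, -4)->(4, -1): sqrt(34) = 5.830952, (4, -1)->(5, 7): sqrt(65) = 8.062258, (5, 7)->(-6, -6): sqrt(290) = 17.029386
Sum = 37.33681
Perimeter = 37.3368

37.3368


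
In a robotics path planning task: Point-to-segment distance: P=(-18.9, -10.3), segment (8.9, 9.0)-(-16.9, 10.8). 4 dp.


Project P onto AB: t = 1 (clamped to [0,1])
Closest point on segment: (-16.9, 10.8)
Distance: 21.1946

21.1946


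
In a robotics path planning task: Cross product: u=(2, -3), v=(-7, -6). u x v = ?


u x v = u_x*v_y - u_y*v_x = 2*(-6) - (-3)*(-7)
= (-12) - 21 = -33

-33


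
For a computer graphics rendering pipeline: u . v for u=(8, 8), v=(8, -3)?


u . v = u_x*v_x + u_y*v_y = 8*8 + 8*(-3)
= 64 + (-24) = 40

40


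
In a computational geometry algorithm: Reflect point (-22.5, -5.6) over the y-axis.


Reflection over y-axis: (x,y) -> (-x,y)
(-22.5, -5.6) -> (22.5, -5.6)

(22.5, -5.6)


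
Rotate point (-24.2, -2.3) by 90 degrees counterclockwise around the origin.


90° CCW: (x,y) -> (-y, x)
(-24.2,-2.3) -> (2.3, -24.2)

(2.3, -24.2)


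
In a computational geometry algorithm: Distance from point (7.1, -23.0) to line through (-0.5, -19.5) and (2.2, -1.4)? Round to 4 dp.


|cross product| = 147.01
|line direction| = sqrt(334.9) = 18.3003
Distance = 147.01/sqrt(334.9) = 8.0332

8.0332


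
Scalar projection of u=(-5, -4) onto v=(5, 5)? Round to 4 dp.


u.v = -45, |v| = sqrt(50) = 7.0711
Scalar projection = u.v / |v| = -45 / sqrt(50) = -6.364

-6.364


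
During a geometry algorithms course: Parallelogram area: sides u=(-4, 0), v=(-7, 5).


|u x v| = |(-4)*5 - 0*(-7)|
= |(-20) - 0| = 20

20


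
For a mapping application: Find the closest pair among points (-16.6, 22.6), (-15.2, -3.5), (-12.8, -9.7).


d(P0,P1) = 26.1375, d(P0,P2) = 32.5228, d(P1,P2) = 6.6483
Closest: P1 and P2

Closest pair: (-15.2, -3.5) and (-12.8, -9.7), distance = 6.6483
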